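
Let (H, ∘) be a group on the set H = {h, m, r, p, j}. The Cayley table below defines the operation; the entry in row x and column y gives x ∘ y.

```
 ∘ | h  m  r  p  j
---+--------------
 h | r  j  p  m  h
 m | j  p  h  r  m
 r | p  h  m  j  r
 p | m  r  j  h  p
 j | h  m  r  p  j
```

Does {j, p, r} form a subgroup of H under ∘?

No

p ∘ p = h, which is not in {j, p, r}.
The subset is not closed under ∘, so it is not a subgroup.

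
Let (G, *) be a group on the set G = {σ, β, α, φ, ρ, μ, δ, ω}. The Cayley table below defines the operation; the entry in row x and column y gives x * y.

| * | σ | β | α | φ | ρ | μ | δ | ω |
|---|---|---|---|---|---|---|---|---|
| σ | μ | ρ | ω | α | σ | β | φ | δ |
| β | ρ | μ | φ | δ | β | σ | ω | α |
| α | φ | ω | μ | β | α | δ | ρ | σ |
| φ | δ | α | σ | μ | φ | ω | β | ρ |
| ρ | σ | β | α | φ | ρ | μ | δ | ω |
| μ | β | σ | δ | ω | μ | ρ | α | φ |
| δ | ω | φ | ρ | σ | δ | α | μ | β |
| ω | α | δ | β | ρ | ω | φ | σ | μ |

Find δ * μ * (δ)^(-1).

μ

The identity is ρ. In row δ, the entry ρ sits in column α, so δ^(-1) = α.
δ * μ = α
α * α = μ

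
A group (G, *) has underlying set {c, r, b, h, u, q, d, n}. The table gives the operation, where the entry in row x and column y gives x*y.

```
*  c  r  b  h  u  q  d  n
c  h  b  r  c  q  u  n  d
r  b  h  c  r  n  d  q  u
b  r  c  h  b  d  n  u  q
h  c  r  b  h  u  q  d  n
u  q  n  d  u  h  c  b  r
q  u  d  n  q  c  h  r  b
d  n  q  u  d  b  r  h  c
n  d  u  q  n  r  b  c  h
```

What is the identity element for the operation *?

The identity e satisfies e*x = x for all x, so its row in the table reproduces the column headers.
Row h reads: c, r, b, h, u, q, d, n — exactly the header order. So h is the identity.

h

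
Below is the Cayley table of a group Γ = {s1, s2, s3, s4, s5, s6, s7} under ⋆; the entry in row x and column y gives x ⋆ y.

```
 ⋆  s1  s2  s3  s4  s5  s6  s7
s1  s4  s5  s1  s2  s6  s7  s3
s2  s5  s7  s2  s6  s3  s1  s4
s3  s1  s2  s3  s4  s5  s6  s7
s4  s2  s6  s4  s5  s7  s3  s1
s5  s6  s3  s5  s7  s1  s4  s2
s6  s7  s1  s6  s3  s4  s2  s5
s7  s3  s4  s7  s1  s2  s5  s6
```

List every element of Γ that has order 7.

Identity is s3. Compute the order of each non-identity element by repeated multiplication:
  s1: s1 → s4 → s2 → s5 → s6 → s7 → s3  (order 7)
  s2: s2 → s7 → s4 → s6 → s1 → s5 → s3  (order 7)
  s4: s4 → s5 → s7 → s1 → s2 → s6 → s3  (order 7)
  s5: s5 → s1 → s6 → s4 → s7 → s2 → s3  (order 7)
  s6: s6 → s2 → s1 → s7 → s5 → s4 → s3  (order 7)
  s7: s7 → s6 → s5 → s2 → s4 → s1 → s3  (order 7)
Elements of order 7: {s1, s2, s4, s5, s6, s7}.

{s1, s2, s4, s5, s6, s7}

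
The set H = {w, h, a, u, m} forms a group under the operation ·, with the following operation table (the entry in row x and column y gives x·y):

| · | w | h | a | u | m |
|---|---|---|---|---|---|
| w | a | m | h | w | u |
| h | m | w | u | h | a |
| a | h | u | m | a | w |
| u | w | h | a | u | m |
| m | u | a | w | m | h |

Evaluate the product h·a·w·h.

h·a = u
u·w = w
w·h = m

m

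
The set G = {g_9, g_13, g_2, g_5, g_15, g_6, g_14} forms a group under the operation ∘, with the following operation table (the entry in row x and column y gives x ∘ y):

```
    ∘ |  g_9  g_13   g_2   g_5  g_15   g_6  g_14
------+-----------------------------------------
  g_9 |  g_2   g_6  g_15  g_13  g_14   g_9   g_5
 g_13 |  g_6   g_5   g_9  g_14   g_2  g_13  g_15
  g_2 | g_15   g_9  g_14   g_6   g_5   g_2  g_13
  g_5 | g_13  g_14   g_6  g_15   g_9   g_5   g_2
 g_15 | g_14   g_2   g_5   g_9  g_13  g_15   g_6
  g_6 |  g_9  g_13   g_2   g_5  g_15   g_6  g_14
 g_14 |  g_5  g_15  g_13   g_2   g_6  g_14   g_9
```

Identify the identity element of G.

g_6

The identity e satisfies e ∘ x = x for all x, so its row in the table reproduces the column headers.
Row g_6 reads: g_9, g_13, g_2, g_5, g_15, g_6, g_14 — exactly the header order. So g_6 is the identity.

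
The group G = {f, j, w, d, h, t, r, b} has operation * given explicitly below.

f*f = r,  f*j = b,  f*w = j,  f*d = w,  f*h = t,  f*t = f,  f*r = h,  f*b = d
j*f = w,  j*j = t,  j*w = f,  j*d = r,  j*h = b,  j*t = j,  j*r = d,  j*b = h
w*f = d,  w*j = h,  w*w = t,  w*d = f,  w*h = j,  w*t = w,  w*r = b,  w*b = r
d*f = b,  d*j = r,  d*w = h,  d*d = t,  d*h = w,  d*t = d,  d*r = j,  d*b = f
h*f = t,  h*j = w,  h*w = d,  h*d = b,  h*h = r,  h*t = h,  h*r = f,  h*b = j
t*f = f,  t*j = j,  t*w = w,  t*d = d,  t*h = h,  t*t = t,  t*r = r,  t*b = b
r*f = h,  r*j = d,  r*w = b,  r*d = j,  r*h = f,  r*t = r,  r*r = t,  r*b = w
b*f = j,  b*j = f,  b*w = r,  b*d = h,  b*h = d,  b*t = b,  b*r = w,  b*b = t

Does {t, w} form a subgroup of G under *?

Yes

{t, w} contains the identity t.
Checking products: every product of two elements of {t, w} (read from the table) lies in {t, w}, so the set is closed.
In a finite group, a nonempty closed subset is a subgroup. So {t, w} ≤ G.
(Structurally, G here is isomorphic to the dihedral group D_4.)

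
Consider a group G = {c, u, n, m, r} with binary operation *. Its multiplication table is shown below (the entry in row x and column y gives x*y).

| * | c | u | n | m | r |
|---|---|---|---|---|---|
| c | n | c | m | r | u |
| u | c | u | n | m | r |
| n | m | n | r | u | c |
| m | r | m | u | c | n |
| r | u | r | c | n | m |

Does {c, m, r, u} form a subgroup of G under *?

c*c = n, which is not in {c, m, r, u}.
The subset is not closed under *, so it is not a subgroup.
(Structurally, G here is isomorphic to the cyclic group Z_5.)

No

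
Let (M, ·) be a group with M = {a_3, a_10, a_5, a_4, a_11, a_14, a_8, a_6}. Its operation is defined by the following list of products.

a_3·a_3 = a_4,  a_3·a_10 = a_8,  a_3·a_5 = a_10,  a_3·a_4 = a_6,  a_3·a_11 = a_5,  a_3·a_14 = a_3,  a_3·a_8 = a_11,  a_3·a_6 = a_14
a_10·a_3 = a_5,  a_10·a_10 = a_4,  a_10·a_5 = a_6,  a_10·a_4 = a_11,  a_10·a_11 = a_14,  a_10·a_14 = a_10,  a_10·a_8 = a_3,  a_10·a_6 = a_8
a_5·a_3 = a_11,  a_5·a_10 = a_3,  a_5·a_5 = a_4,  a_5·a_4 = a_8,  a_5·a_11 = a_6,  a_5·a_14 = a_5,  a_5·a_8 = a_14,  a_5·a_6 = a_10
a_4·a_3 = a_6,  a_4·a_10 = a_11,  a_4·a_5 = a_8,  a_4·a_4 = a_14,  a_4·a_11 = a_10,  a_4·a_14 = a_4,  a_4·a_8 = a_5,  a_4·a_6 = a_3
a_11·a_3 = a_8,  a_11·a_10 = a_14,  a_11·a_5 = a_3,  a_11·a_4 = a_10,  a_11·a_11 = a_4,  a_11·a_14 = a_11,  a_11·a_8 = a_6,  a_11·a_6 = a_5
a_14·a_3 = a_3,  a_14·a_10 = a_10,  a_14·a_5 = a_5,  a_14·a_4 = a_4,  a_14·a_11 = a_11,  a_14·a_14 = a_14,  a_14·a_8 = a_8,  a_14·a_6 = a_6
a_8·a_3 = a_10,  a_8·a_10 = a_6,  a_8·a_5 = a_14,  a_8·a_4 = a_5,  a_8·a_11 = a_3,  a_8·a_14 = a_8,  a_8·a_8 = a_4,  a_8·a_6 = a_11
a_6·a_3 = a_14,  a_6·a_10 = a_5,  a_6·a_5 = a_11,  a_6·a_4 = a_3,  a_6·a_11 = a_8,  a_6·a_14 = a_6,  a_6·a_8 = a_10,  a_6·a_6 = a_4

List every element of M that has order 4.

{a_10, a_11, a_3, a_5, a_6, a_8}

Identity is a_14. Compute the order of each non-identity element by repeated multiplication:
  a_3: a_3 → a_4 → a_6 → a_14  (order 4)
  a_10: a_10 → a_4 → a_11 → a_14  (order 4)
  a_5: a_5 → a_4 → a_8 → a_14  (order 4)
  a_4: a_4 → a_14  (order 2)
  a_11: a_11 → a_4 → a_10 → a_14  (order 4)
  a_8: a_8 → a_4 → a_5 → a_14  (order 4)
  a_6: a_6 → a_4 → a_3 → a_14  (order 4)
Elements of order 4: {a_10, a_11, a_3, a_5, a_6, a_8}.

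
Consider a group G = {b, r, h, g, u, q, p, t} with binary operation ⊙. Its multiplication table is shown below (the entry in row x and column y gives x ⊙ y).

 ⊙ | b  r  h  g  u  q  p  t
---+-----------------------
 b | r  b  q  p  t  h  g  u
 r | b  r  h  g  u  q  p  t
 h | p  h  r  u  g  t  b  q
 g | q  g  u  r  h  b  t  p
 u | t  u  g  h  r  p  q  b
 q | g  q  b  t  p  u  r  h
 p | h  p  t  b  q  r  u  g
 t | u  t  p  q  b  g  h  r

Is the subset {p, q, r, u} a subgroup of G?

Yes

{p, q, r, u} contains the identity r.
Checking products: every product of two elements of {p, q, r, u} (read from the table) lies in {p, q, r, u}, so the set is closed.
In a finite group, a nonempty closed subset is a subgroup. So {p, q, r, u} ≤ G.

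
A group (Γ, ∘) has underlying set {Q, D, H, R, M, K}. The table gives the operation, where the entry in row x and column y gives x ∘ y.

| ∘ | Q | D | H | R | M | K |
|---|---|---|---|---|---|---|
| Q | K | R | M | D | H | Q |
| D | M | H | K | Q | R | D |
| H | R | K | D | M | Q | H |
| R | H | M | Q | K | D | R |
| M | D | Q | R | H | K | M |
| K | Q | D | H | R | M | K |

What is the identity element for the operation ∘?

The identity e satisfies e ∘ x = x for all x, so its row in the table reproduces the column headers.
Row K reads: Q, D, H, R, M, K — exactly the header order. So K is the identity.

K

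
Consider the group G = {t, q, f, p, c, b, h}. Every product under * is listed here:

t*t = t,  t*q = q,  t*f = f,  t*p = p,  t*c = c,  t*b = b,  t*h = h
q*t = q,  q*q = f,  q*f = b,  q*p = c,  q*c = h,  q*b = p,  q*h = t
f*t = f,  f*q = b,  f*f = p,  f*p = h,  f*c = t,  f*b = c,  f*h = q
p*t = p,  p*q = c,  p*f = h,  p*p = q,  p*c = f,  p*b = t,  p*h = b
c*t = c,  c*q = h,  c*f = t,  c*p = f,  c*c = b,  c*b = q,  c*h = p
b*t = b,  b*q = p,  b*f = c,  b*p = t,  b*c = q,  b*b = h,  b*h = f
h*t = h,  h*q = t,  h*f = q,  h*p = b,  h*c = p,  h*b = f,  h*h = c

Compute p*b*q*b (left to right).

p

p*b = t
t*q = q
q*b = p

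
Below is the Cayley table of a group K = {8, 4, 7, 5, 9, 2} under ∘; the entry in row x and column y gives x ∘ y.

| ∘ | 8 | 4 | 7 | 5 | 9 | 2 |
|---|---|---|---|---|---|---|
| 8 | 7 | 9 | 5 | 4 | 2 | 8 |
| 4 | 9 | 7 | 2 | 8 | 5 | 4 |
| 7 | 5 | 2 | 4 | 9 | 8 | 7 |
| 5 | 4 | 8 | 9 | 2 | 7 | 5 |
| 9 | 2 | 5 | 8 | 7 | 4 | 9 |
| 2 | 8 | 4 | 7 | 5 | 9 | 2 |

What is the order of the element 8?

The identity element is 2 (its row matches the header).
8^1 = 8
8^2 = 8 ∘ 8 = 7
8^3 = 7 ∘ 8 = 5
8^4 = 5 ∘ 8 = 4
8^5 = 4 ∘ 8 = 9
8^6 = 9 ∘ 8 = 2
The first power of 8 equal to the identity is 8^6, so ord(8) = 6.

6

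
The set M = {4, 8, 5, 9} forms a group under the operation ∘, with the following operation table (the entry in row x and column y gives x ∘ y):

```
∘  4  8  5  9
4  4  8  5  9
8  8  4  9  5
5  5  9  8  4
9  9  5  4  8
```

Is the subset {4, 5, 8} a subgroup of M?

No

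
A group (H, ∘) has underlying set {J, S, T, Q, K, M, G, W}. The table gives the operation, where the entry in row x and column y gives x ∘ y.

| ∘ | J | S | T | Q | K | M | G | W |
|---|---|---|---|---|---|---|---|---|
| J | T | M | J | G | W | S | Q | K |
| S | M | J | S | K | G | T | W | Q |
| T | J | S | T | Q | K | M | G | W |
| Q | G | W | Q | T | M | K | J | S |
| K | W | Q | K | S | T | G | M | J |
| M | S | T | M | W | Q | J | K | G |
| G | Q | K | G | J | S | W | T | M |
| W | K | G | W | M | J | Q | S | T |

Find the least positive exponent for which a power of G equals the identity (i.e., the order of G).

2

The identity element is T (its row matches the header).
G^1 = G
G^2 = G ∘ G = T
The first power of G equal to the identity is G^2, so ord(G) = 2.
(Structurally, H here is isomorphic to the dihedral group D_4.)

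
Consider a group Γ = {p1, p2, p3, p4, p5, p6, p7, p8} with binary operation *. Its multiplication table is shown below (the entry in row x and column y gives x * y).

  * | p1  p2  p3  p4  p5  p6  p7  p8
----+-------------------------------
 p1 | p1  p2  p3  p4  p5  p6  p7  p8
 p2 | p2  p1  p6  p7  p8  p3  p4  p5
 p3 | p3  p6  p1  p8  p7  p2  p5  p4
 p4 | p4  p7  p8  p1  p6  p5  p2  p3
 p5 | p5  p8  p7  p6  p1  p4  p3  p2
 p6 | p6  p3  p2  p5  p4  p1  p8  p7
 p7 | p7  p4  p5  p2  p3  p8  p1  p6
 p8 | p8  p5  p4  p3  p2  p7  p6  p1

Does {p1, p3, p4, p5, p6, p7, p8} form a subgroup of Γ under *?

p7 * p4 = p2, which is not in {p1, p3, p4, p5, p6, p7, p8}.
The subset is not closed under *, so it is not a subgroup.
(Structurally, Γ here is isomorphic to the elementary abelian group (Z_2)^3.)

No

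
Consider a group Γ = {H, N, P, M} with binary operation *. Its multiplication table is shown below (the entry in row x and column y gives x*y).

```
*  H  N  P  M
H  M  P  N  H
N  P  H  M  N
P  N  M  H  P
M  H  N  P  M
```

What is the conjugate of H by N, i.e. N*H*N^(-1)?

H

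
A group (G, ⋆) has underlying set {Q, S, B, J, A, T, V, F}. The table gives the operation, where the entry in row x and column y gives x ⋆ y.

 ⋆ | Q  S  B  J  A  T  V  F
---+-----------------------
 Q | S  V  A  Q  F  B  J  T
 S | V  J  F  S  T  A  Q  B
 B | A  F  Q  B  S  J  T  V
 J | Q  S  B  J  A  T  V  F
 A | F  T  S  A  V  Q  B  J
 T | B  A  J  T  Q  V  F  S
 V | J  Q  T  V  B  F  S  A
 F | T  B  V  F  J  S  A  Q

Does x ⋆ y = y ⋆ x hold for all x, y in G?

Yes

Check whether the table is symmetric across its main diagonal.
Every entry (row x, col y) equals the entry (row y, col x), so G is abelian.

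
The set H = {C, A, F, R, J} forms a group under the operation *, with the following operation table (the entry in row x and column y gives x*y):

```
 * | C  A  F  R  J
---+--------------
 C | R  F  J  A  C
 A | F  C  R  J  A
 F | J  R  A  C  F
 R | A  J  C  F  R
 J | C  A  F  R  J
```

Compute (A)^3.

F

A^1 = A
A^2 = A*A = C
A^3 = C*A = F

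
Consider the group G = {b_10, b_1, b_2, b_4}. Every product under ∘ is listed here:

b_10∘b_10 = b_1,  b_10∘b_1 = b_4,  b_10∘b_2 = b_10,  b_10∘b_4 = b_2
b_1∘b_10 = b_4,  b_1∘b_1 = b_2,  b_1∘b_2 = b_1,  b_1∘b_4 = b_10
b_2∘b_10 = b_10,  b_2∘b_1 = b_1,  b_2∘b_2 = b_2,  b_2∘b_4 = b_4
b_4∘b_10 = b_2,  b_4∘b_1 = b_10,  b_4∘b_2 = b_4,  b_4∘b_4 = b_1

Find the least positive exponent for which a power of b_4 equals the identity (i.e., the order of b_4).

4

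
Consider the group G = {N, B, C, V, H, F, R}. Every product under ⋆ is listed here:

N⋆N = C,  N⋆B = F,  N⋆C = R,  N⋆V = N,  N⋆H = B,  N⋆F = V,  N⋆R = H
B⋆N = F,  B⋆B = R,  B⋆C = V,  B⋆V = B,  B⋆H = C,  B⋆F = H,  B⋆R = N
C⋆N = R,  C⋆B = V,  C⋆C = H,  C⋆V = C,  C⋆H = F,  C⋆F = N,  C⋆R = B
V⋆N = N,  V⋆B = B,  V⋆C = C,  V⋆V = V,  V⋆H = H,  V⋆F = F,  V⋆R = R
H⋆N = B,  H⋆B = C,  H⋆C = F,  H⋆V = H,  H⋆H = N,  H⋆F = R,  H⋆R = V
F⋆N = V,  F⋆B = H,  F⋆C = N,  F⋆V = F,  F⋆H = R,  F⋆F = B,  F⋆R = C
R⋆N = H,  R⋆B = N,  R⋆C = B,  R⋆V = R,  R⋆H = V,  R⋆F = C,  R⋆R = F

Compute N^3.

R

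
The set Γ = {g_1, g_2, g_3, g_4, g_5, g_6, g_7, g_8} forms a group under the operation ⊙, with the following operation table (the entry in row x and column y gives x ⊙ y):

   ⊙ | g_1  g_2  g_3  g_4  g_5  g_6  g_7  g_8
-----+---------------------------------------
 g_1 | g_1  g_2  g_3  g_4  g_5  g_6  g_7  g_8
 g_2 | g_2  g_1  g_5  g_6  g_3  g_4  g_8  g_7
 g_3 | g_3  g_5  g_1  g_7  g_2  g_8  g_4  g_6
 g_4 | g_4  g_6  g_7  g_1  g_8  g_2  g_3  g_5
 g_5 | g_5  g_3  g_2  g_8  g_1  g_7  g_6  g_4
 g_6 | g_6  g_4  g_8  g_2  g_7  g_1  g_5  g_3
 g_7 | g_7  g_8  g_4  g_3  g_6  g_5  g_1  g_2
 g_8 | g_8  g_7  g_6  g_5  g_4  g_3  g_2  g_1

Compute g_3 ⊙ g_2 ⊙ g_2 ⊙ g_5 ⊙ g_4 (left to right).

g_3 ⊙ g_2 = g_5
g_5 ⊙ g_2 = g_3
g_3 ⊙ g_5 = g_2
g_2 ⊙ g_4 = g_6
(Structurally, Γ here is isomorphic to the elementary abelian group (Z_2)^3.)

g_6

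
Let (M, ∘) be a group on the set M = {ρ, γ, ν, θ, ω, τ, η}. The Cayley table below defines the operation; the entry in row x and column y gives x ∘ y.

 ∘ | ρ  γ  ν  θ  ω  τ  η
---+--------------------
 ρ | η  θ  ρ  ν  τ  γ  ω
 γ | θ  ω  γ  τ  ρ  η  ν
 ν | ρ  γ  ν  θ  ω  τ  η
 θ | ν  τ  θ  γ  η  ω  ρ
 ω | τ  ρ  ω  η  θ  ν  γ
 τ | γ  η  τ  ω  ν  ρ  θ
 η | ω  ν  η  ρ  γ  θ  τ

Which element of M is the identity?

The identity e satisfies e ∘ x = x for all x, so its row in the table reproduces the column headers.
Row ν reads: ρ, γ, ν, θ, ω, τ, η — exactly the header order. So ν is the identity.

ν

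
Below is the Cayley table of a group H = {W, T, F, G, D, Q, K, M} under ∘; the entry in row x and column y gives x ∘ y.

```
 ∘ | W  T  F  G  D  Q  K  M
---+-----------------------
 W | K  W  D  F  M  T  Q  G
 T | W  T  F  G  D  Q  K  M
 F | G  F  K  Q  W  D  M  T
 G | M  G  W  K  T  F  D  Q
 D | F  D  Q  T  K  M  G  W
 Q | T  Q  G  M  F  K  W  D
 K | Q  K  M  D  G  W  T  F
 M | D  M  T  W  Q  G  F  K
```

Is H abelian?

No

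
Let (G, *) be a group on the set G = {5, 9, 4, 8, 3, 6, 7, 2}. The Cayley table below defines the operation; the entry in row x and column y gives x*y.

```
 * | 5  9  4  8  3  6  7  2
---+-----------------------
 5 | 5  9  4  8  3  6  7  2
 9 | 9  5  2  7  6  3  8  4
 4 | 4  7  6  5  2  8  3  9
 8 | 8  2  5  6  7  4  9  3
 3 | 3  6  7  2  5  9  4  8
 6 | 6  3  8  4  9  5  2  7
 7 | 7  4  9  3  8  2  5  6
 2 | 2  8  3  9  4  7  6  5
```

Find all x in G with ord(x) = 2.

{2, 3, 6, 7, 9}

Identity is 5. Compute the order of each non-identity element by repeated multiplication:
  9: 9 → 5  (order 2)
  4: 4 → 6 → 8 → 5  (order 4)
  8: 8 → 6 → 4 → 5  (order 4)
  3: 3 → 5  (order 2)
  6: 6 → 5  (order 2)
  7: 7 → 5  (order 2)
  2: 2 → 5  (order 2)
Elements of order 2: {2, 3, 6, 7, 9}.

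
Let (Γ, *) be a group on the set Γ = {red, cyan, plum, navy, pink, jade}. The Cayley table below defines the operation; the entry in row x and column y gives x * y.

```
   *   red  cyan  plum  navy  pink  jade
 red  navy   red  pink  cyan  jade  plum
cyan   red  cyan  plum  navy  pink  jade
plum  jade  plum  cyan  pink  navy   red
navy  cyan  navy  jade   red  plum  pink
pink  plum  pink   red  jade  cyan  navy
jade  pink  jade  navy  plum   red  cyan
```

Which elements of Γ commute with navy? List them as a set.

{cyan, navy, red}

Compare row navy with column navy entry by entry.
red * navy = cyan = navy * red, so red commutes with navy.
pink * navy = jade but navy * pink = plum, so pink does not.
Collecting the elements that commute with navy: C(navy) = {cyan, navy, red}.
(Structurally, Γ here is isomorphic to the symmetric group S_3.)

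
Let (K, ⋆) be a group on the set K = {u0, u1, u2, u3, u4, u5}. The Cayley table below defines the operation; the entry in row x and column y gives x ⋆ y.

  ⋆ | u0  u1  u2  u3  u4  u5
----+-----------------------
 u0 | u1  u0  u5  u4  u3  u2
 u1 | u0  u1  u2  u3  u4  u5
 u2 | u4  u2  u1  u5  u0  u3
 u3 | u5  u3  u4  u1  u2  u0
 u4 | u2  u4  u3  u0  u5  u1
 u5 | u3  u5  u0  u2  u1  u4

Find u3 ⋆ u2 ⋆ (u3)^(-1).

The identity is u1. In row u3, the entry u1 sits in column u3, so u3^(-1) = u3.
u3 ⋆ u2 = u4
u4 ⋆ u3 = u0
(Structurally, K here is isomorphic to the symmetric group S_3.)

u0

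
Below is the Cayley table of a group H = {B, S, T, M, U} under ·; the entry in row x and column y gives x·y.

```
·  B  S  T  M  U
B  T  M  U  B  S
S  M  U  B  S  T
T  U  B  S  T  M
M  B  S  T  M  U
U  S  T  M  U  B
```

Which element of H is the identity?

M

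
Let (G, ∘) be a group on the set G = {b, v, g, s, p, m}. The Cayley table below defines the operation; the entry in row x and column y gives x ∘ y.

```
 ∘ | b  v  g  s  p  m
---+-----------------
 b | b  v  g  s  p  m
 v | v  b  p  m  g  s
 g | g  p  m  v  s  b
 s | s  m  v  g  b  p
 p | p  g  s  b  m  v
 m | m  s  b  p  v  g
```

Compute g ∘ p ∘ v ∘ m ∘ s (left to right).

v

g ∘ p = s
s ∘ v = m
m ∘ m = g
g ∘ s = v
(Structurally, G here is isomorphic to the cyclic group Z_6.)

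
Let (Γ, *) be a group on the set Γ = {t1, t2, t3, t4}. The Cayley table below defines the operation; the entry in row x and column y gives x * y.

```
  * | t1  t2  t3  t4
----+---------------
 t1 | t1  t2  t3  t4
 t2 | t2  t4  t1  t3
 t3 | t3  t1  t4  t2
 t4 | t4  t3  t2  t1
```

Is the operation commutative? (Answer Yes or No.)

Yes

Check whether the table is symmetric across its main diagonal.
Every entry (row x, col y) equals the entry (row y, col x), so Γ is abelian.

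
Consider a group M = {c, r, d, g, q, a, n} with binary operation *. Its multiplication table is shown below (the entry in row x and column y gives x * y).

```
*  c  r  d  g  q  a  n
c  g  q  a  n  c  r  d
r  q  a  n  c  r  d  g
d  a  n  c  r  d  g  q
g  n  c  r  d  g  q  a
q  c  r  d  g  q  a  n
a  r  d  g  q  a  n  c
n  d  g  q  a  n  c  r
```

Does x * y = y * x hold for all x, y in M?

Yes

Check whether the table is symmetric across its main diagonal.
Every entry (row x, col y) equals the entry (row y, col x), so M is abelian.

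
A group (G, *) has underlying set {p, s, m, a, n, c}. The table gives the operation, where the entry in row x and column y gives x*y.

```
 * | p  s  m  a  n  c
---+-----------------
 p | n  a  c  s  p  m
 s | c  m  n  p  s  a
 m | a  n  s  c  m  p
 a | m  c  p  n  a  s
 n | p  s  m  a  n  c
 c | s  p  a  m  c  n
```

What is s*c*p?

s*c = a
a*p = m
(Structurally, G here is isomorphic to the symmetric group S_3.)

m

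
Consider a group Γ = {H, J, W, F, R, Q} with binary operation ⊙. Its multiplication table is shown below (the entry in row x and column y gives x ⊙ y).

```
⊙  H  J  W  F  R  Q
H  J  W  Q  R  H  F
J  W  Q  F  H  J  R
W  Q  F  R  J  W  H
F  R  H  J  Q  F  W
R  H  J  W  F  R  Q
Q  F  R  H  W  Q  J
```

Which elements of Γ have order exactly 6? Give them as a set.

{F, H}

Identity is R. Compute the order of each non-identity element by repeated multiplication:
  H: H → J → W → Q → F → R  (order 6)
  J: J → Q → R  (order 3)
  W: W → R  (order 2)
  F: F → Q → W → J → H → R  (order 6)
  Q: Q → J → R  (order 3)
Elements of order 6: {F, H}.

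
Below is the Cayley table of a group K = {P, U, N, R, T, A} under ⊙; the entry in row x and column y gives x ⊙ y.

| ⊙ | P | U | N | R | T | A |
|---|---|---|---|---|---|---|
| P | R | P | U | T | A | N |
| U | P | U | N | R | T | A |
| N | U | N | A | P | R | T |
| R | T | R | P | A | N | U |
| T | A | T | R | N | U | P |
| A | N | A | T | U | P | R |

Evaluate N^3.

N^1 = N
N^2 = N ⊙ N = A
N^3 = A ⊙ N = T

T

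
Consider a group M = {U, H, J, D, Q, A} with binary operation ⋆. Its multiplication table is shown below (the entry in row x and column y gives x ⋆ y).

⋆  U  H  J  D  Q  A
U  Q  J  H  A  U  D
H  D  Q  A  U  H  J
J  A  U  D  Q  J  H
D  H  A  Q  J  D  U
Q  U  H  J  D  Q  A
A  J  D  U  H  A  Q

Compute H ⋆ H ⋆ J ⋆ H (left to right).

U

H ⋆ H = Q
Q ⋆ J = J
J ⋆ H = U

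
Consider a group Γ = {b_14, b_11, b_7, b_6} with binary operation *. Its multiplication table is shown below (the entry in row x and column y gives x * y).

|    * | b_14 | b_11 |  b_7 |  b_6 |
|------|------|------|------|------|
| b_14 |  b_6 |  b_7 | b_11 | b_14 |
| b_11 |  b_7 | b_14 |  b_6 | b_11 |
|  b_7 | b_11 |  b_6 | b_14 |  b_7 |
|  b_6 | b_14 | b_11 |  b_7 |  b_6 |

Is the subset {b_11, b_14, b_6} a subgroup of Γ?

No

b_14 * b_11 = b_7, which is not in {b_11, b_14, b_6}.
The subset is not closed under *, so it is not a subgroup.
(Structurally, Γ here is isomorphic to the cyclic group Z_4.)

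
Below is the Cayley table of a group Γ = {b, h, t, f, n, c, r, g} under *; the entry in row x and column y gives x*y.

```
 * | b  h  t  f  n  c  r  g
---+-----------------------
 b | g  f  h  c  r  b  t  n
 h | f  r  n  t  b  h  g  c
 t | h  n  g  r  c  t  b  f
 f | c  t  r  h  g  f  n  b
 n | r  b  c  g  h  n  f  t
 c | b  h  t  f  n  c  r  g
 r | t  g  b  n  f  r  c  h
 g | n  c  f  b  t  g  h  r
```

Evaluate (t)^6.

t^1 = t
t^2 = t*t = g
t^3 = g*t = f
t^4 = f*t = r
t^5 = r*t = b
t^6 = b*t = h

h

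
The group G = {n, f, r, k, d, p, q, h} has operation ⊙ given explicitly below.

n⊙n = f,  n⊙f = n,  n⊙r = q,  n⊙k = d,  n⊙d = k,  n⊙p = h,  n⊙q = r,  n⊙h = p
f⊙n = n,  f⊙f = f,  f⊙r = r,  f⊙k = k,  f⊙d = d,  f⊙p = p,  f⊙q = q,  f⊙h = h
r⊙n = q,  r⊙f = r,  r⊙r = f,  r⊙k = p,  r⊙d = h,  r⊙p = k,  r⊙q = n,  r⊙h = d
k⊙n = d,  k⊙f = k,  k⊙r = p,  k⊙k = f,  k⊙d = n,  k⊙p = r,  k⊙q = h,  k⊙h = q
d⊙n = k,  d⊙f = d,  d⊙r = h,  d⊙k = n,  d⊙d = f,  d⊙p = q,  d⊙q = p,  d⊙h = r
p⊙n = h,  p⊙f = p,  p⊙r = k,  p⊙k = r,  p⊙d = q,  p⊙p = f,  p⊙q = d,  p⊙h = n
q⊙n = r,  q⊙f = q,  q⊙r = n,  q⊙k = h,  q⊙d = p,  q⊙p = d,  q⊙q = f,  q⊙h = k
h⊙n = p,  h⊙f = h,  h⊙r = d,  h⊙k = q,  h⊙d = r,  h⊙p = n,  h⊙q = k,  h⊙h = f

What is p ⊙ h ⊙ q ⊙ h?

p ⊙ h = n
n ⊙ q = r
r ⊙ h = d

d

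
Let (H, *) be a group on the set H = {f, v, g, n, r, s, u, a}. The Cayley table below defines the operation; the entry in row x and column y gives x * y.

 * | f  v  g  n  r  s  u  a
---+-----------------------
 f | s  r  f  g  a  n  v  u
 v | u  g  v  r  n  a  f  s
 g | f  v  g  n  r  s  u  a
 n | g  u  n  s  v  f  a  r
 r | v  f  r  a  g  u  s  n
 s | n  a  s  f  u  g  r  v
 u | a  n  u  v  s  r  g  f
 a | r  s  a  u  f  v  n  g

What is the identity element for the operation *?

The identity e satisfies e * x = x for all x, so its row in the table reproduces the column headers.
Row g reads: f, v, g, n, r, s, u, a — exactly the header order. So g is the identity.

g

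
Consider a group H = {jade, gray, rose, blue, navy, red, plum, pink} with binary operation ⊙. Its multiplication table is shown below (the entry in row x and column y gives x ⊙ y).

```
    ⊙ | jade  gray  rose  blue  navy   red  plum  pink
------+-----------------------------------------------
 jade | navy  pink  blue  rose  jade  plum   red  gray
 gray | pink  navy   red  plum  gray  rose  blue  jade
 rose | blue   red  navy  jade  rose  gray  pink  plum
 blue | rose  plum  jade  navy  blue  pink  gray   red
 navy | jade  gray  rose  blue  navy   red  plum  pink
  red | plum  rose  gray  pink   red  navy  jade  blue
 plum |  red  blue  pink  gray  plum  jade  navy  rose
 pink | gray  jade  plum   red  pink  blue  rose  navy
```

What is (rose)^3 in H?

rose^1 = rose
rose^2 = rose ⊙ rose = navy
rose^3 = navy ⊙ rose = rose
(Structurally, H here is isomorphic to the elementary abelian group (Z_2)^3.)

rose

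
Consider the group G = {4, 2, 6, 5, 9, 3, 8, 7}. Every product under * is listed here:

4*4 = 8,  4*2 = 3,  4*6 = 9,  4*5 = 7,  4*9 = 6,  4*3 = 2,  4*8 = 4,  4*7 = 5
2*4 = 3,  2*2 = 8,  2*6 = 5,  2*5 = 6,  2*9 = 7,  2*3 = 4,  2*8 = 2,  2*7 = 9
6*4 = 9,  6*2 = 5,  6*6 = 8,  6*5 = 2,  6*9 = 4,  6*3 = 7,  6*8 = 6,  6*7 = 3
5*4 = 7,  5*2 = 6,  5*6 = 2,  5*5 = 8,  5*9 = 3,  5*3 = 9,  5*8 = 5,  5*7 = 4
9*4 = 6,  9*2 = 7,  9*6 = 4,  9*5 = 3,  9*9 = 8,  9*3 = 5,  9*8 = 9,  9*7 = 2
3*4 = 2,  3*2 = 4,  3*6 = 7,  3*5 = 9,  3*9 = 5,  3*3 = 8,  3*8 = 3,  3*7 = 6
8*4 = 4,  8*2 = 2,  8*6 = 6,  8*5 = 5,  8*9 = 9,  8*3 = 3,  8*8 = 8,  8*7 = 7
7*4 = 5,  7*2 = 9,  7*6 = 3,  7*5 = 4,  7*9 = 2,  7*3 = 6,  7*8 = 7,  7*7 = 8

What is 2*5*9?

2*5 = 6
6*9 = 4

4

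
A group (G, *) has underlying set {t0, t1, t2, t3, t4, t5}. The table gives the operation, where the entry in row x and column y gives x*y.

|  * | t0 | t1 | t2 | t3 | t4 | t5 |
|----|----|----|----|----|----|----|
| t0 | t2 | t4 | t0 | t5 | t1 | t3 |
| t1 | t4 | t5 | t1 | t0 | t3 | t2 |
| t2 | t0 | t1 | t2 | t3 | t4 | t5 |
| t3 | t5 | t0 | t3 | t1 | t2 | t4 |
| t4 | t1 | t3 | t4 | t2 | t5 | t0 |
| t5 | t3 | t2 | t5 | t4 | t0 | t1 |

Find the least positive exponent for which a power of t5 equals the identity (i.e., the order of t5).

3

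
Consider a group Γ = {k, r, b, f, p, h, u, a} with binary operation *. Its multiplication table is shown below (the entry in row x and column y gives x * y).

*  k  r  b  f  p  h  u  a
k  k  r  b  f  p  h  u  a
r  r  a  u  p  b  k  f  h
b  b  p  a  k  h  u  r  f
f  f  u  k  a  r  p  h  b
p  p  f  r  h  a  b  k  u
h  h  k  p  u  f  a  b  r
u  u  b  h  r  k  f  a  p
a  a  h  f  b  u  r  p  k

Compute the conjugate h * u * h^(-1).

The identity is k. In row h, the entry k sits in column r, so h^(-1) = r.
h * u = b
b * r = p

p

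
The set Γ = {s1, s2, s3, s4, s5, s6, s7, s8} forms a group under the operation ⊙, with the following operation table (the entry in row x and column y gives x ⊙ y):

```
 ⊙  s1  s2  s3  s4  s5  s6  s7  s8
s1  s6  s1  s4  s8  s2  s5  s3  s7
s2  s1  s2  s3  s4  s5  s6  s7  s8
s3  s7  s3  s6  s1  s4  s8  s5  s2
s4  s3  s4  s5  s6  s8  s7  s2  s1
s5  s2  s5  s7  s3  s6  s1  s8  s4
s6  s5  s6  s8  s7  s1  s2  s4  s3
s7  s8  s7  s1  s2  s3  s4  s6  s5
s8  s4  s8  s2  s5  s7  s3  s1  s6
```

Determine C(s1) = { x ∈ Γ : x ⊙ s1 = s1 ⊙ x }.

{s1, s2, s5, s6}

Compare row s1 with column s1 entry by entry.
s5 ⊙ s1 = s2 = s1 ⊙ s5, so s5 commutes with s1.
s3 ⊙ s1 = s7 but s1 ⊙ s3 = s4, so s3 does not.
Collecting the elements that commute with s1: C(s1) = {s1, s2, s5, s6}.
(Structurally, Γ here is isomorphic to the quaternion group Q_8.)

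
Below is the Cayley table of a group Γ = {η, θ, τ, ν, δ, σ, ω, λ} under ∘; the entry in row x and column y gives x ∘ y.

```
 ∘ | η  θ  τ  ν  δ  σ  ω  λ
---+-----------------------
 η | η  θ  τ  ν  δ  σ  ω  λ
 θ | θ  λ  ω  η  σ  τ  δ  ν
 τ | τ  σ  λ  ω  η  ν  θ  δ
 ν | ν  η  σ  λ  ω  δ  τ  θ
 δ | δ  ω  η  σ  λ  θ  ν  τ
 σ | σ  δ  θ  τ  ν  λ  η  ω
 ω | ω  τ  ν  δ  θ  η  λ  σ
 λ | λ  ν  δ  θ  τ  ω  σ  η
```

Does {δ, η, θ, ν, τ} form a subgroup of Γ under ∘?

τ ∘ τ = λ, which is not in {δ, η, θ, ν, τ}.
The subset is not closed under ∘, so it is not a subgroup.
(Structurally, Γ here is isomorphic to the quaternion group Q_8.)

No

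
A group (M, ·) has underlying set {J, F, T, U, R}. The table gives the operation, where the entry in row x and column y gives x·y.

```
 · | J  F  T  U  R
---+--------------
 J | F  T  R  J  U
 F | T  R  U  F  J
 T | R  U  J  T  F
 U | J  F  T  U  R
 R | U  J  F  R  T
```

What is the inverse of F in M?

T

First locate the identity: row U matches the header, so U is the identity.
Scan row F for U: F·T = U. Hence F^(-1) = T.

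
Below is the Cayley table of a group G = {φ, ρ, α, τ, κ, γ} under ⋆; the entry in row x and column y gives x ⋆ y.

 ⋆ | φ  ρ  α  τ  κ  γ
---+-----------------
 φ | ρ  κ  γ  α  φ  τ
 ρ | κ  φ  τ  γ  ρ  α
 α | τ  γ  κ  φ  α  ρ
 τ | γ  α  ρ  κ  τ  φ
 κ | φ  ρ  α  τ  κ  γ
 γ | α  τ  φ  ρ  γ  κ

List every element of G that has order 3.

{ρ, φ}

Identity is κ. Compute the order of each non-identity element by repeated multiplication:
  φ: φ → ρ → κ  (order 3)
  ρ: ρ → φ → κ  (order 3)
  α: α → κ  (order 2)
  τ: τ → κ  (order 2)
  γ: γ → κ  (order 2)
Elements of order 3: {ρ, φ}.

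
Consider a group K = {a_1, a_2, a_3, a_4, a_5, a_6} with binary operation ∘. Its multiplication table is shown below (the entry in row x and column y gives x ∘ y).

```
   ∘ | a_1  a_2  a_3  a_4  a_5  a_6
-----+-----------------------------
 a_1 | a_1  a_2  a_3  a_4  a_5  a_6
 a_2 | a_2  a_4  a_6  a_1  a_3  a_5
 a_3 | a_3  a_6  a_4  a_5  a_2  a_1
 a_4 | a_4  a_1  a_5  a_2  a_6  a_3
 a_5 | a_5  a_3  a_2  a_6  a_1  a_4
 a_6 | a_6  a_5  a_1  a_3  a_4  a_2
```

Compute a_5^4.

a_1

a_5^1 = a_5
a_5^2 = a_5 ∘ a_5 = a_1
a_5^3 = a_1 ∘ a_5 = a_5
a_5^4 = a_5 ∘ a_5 = a_1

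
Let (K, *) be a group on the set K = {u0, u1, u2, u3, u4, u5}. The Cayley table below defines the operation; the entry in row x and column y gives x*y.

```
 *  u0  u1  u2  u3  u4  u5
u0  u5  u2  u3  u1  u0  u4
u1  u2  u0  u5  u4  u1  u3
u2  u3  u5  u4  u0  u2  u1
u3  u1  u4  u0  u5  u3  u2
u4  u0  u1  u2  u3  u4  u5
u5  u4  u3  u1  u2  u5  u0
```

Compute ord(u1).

The identity element is u4 (its row matches the header).
u1^1 = u1
u1^2 = u1*u1 = u0
u1^3 = u0*u1 = u2
u1^4 = u2*u1 = u5
u1^5 = u5*u1 = u3
u1^6 = u3*u1 = u4
The first power of u1 equal to the identity is u1^6, so ord(u1) = 6.

6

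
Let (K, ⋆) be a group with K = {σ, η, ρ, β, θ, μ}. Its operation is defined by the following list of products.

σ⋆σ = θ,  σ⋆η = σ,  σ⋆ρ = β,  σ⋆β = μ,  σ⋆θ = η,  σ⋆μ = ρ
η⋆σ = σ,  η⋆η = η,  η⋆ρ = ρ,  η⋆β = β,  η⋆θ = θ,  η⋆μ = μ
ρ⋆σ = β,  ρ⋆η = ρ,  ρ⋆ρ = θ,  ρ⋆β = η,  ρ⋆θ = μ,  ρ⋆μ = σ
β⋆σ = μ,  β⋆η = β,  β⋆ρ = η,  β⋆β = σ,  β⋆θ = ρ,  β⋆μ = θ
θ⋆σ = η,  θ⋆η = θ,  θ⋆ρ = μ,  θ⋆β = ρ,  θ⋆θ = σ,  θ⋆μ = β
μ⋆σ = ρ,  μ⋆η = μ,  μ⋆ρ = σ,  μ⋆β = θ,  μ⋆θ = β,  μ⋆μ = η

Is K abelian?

Yes

Check whether the table is symmetric across its main diagonal.
Every entry (row x, col y) equals the entry (row y, col x), so K is abelian.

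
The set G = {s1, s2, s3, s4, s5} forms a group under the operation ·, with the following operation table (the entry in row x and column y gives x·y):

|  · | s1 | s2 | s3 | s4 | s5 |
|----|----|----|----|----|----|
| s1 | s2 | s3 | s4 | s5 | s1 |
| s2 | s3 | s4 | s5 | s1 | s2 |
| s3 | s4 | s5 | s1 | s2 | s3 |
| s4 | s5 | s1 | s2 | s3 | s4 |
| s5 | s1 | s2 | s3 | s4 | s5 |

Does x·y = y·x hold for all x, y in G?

Yes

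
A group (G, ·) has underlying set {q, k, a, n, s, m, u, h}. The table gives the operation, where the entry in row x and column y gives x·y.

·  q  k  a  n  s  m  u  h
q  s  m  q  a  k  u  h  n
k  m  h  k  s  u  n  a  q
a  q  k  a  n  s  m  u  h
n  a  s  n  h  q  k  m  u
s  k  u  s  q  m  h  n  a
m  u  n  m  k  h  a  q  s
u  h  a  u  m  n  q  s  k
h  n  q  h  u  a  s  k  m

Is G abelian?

Check whether the table is symmetric across its main diagonal.
Every entry (row x, col y) equals the entry (row y, col x), so G is abelian.

Yes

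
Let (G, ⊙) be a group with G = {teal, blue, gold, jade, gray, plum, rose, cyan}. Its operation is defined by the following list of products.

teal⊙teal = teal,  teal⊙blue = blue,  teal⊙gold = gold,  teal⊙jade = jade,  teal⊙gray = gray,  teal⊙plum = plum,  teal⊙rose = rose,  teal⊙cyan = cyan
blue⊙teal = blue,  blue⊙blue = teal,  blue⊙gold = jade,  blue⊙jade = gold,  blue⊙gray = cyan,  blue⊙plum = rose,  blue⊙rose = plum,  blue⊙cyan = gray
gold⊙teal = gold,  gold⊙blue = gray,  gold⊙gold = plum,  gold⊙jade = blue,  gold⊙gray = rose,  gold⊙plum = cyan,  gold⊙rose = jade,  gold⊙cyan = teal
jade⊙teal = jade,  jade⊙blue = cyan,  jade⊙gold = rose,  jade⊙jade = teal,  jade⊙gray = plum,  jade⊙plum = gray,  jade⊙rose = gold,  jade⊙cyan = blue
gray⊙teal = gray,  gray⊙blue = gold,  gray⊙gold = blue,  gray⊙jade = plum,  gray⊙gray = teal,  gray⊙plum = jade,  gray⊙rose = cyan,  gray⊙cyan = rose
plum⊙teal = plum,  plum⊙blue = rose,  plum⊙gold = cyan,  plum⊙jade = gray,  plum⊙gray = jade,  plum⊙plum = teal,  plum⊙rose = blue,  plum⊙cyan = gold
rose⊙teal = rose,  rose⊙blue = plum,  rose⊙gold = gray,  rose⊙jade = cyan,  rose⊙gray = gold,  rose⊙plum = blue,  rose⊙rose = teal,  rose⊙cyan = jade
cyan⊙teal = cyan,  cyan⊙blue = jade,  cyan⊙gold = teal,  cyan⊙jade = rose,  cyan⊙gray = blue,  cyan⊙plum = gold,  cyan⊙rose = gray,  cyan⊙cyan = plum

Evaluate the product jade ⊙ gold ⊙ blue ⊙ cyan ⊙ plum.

jade ⊙ gold = rose
rose ⊙ blue = plum
plum ⊙ cyan = gold
gold ⊙ plum = cyan
(Structurally, G here is isomorphic to the dihedral group D_4.)

cyan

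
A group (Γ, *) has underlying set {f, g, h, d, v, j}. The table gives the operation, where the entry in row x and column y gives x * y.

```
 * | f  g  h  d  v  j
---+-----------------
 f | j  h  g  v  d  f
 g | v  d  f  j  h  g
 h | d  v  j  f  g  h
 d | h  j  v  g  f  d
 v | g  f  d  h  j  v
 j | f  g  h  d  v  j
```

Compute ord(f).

The identity element is j (its row matches the header).
f^1 = f
f^2 = f * f = j
The first power of f equal to the identity is f^2, so ord(f) = 2.

2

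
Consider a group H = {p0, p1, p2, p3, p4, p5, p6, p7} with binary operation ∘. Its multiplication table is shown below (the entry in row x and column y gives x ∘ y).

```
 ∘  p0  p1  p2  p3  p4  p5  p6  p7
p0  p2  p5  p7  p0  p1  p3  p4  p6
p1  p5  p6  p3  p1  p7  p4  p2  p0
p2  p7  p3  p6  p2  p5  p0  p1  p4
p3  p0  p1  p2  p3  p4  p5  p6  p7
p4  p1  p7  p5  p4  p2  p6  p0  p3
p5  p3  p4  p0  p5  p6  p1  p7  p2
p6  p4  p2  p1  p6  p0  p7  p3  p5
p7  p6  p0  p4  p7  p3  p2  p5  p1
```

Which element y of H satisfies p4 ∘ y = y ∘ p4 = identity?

First locate the identity: row p3 matches the header, so p3 is the identity.
Scan row p4 for p3: p4 ∘ p7 = p3. Hence p4^(-1) = p7.

p7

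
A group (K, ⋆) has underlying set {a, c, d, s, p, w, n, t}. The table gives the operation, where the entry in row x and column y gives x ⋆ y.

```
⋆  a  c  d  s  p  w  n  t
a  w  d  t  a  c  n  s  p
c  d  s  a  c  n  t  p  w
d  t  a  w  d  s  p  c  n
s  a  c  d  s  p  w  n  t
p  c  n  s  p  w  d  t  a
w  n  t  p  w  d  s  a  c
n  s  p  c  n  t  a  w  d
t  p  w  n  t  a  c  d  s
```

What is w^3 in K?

w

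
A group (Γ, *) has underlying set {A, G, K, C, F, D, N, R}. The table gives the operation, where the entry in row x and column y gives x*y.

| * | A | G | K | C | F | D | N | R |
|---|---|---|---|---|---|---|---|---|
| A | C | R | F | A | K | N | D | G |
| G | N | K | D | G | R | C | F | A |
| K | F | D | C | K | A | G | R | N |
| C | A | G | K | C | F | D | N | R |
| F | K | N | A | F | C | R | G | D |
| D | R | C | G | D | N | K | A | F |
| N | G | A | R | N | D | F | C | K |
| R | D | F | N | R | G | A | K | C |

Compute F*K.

A

Read row F, column K: F*K = A.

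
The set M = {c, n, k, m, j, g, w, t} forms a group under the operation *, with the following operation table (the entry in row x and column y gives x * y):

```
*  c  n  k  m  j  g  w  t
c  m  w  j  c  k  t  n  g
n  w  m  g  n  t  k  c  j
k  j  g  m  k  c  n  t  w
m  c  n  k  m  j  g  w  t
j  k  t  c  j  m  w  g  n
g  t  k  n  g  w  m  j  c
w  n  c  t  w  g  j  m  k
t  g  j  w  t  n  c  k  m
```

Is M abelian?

Check whether the table is symmetric across its main diagonal.
Every entry (row x, col y) equals the entry (row y, col x), so M is abelian.

Yes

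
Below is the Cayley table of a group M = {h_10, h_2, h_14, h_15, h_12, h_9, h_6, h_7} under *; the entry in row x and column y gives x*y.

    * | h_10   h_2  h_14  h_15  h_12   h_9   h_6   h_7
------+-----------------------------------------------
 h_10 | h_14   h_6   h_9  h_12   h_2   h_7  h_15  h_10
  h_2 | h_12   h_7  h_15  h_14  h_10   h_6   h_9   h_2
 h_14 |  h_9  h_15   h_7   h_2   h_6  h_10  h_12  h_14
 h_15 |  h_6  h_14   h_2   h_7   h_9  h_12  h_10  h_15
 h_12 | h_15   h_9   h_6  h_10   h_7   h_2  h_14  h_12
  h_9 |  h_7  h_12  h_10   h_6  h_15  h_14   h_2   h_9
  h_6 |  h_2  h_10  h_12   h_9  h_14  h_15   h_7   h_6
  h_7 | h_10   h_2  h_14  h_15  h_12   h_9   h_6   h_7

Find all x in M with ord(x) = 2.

Identity is h_7. Compute the order of each non-identity element by repeated multiplication:
  h_10: h_10 → h_14 → h_9 → h_7  (order 4)
  h_2: h_2 → h_7  (order 2)
  h_14: h_14 → h_7  (order 2)
  h_15: h_15 → h_7  (order 2)
  h_12: h_12 → h_7  (order 2)
  h_9: h_9 → h_14 → h_10 → h_7  (order 4)
  h_6: h_6 → h_7  (order 2)
Elements of order 2: {h_12, h_14, h_15, h_2, h_6}.

{h_12, h_14, h_15, h_2, h_6}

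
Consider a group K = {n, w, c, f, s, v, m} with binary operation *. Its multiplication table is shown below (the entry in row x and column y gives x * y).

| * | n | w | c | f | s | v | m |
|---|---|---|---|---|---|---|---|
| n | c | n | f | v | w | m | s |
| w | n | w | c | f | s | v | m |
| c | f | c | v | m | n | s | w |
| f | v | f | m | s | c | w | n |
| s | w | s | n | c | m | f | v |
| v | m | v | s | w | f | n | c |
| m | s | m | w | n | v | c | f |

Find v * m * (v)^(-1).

m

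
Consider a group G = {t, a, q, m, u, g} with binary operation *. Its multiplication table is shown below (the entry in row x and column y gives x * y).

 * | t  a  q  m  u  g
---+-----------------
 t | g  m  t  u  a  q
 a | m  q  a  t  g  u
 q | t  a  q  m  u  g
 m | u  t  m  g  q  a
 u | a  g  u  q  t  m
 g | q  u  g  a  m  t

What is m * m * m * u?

m * m = g
g * m = a
a * u = g

g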